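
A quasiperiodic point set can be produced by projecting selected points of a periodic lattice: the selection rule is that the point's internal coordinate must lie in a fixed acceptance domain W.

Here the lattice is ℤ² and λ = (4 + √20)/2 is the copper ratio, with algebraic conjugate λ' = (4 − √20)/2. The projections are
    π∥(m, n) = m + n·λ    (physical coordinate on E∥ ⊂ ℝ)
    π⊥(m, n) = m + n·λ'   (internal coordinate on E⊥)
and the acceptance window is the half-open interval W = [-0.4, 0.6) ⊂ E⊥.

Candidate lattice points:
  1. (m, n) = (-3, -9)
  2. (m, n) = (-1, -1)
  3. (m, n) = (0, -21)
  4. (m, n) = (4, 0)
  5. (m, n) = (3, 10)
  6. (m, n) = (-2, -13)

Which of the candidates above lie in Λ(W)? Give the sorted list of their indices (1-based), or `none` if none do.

Compute λ' = (4−√20)/2 = -0.23607, so π⊥(m,n) = m -0.23607·n.
candidate 1: (m,n)=(-3,-9) → π∥ = -3-9·λ ≈ -41.12461, π⊥ = -3-9·λ' ≈ -0.87539 ∉ [-0.4, 0.6) ⇒ out
candidate 2: (m,n)=(-1,-1) → π∥ = -1-1·λ ≈ -5.23607, π⊥ = -1-1·λ' ≈ -0.76393 ∉ [-0.4, 0.6) ⇒ out
candidate 3: (m,n)=(0,-21) → π∥ = 0-21·λ ≈ -88.95743, π⊥ = 0-21·λ' ≈ 4.95743 ∉ [-0.4, 0.6) ⇒ out
candidate 4: (m,n)=(4,0) → π∥ = 4+0·λ ≈ 4.00000, π⊥ = 4+0·λ' ≈ 4.00000 ∉ [-0.4, 0.6) ⇒ out
candidate 5: (m,n)=(3,10) → π∥ = 3+10·λ ≈ 45.36068, π⊥ = 3+10·λ' ≈ 0.63932 ∉ [-0.4, 0.6) ⇒ out
candidate 6: (m,n)=(-2,-13) → π∥ = -2-13·λ ≈ -57.06888, π⊥ = -2-13·λ' ≈ 1.06888 ∉ [-0.4, 0.6) ⇒ out

none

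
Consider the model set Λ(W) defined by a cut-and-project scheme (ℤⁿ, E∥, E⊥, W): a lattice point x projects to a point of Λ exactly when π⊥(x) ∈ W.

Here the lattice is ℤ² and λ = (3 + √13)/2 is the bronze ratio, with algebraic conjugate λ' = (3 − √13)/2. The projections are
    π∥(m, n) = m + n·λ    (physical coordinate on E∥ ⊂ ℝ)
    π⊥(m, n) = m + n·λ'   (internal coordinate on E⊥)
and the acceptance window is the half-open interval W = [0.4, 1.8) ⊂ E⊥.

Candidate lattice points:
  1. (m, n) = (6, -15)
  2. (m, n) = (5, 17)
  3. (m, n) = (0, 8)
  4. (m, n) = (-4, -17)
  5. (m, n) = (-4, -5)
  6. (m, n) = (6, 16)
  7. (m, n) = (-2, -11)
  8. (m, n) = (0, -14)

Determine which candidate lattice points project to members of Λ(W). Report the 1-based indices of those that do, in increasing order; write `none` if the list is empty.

4, 6, 7

Numerically λ ≈ 3.302776 and λ' = −1/λ ≈ -0.302776.
#1 (6,-15): internal coord 6 + (-15)·λ' = +10.541635; +10.541635 ∉ [0.4, 1.8) → out
#2 (5,17): internal coord 5 + (17)·λ' = -0.147186; -0.147186 ∉ [0.4, 1.8) → out
#3 (0,8): internal coord 0 + (8)·λ' = -2.422205; -2.422205 ∉ [0.4, 1.8) → out
#4 (-4,-17): internal coord -4 + (-17)·λ' = +1.147186; +1.147186 ∈ [0.4, 1.8) → IN Λ
#5 (-4,-5): internal coord -4 + (-5)·λ' = -2.486122; -2.486122 ∉ [0.4, 1.8) → out
#6 (6,16): internal coord 6 + (16)·λ' = +1.155590; +1.155590 ∈ [0.4, 1.8) → IN Λ
#7 (-2,-11): internal coord -2 + (-11)·λ' = +1.330532; +1.330532 ∈ [0.4, 1.8) → IN Λ
#8 (0,-14): internal coord 0 + (-14)·λ' = +4.238859; +4.238859 ∉ [0.4, 1.8) → out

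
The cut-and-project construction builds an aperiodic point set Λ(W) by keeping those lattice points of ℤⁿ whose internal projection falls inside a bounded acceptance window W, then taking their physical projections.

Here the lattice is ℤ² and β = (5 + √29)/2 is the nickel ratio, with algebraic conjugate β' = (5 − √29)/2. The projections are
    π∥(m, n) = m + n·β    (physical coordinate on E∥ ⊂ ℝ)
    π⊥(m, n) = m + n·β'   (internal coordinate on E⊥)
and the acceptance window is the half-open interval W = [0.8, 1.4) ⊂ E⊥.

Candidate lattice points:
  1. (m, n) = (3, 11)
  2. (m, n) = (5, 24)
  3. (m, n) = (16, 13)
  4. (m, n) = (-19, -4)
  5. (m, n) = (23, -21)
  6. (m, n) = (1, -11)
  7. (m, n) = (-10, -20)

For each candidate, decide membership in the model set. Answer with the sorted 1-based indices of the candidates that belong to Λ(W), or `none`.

1

β' = (5−√29)/2 ≈ -0.192582.
candidate 1: (m,n)=(3,11) → π∥ = 3+11·β ≈ 60.118406, π⊥ = 3+11·β' ≈ 0.881594 ∈ [0.8, 1.4) ⇒ IN Λ
candidate 2: (m,n)=(5,24) → π∥ = 5+24·β ≈ 129.621978, π⊥ = 5+24·β' ≈ 0.378022 ∉ [0.8, 1.4) ⇒ out
candidate 3: (m,n)=(16,13) → π∥ = 16+13·β ≈ 83.503571, π⊥ = 16+13·β' ≈ 13.496429 ∉ [0.8, 1.4) ⇒ out
candidate 4: (m,n)=(-19,-4) → π∥ = -19-4·β ≈ -39.770330, π⊥ = -19-4·β' ≈ -18.229670 ∉ [0.8, 1.4) ⇒ out
candidate 5: (m,n)=(23,-21) → π∥ = 23-21·β ≈ -86.044230, π⊥ = 23-21·β' ≈ 27.044230 ∉ [0.8, 1.4) ⇒ out
candidate 6: (m,n)=(1,-11) → π∥ = 1-11·β ≈ -56.118406, π⊥ = 1-11·β' ≈ 3.118406 ∉ [0.8, 1.4) ⇒ out
candidate 7: (m,n)=(-10,-20) → π∥ = -10-20·β ≈ -113.851648, π⊥ = -10-20·β' ≈ -6.148352 ∉ [0.8, 1.4) ⇒ out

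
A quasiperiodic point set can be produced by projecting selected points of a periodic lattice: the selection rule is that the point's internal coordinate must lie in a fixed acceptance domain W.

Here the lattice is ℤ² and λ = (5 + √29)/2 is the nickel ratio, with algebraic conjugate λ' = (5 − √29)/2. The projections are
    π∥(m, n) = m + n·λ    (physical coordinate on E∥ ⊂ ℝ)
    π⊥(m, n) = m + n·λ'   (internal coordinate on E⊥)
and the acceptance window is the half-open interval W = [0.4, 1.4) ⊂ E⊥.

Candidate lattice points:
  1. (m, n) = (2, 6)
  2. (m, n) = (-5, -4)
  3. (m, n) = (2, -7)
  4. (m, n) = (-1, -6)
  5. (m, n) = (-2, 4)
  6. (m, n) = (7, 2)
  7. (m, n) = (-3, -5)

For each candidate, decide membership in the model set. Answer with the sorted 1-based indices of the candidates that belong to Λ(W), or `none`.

1

Compute λ' = (5−√29)/2 = -0.19258, so π⊥(m,n) = m -0.19258·n.
#1 (2,6): internal coord 2 + (6)·λ' = +0.84451; +0.84451 ∈ [0.4, 1.4) → IN Λ
#2 (-5,-4): internal coord -5 + (-4)·λ' = -4.22967; -4.22967 ∉ [0.4, 1.4) → out
#3 (2,-7): internal coord 2 + (-7)·λ' = +3.34808; +3.34808 ∉ [0.4, 1.4) → out
#4 (-1,-6): internal coord -1 + (-6)·λ' = +0.15549; +0.15549 ∉ [0.4, 1.4) → out
#5 (-2,4): internal coord -2 + (4)·λ' = -2.77033; -2.77033 ∉ [0.4, 1.4) → out
#6 (7,2): internal coord 7 + (2)·λ' = +6.61484; +6.61484 ∉ [0.4, 1.4) → out
#7 (-3,-5): internal coord -3 + (-5)·λ' = -2.03709; -2.03709 ∉ [0.4, 1.4) → out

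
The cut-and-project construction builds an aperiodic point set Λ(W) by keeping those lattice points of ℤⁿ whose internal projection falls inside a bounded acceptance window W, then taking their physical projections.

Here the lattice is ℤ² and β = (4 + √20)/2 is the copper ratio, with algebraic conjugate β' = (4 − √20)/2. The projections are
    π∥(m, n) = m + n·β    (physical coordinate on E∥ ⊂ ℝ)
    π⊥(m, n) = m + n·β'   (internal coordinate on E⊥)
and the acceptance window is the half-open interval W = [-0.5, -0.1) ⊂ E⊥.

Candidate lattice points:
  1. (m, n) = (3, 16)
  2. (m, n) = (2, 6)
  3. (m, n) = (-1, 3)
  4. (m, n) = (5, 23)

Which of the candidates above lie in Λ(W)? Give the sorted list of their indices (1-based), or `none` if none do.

β' = (4−√20)/2 ≈ -0.236068.
[1] lift (3,16): star map gives -0.777088; window check -0.5 ≤ -0.777088 < -0.1 is false → out
[2] lift (2,6): star map gives 0.583592; window check -0.5 ≤ 0.583592 < -0.1 is false → out
[3] lift (-1,3): star map gives -1.708204; window check -0.5 ≤ -1.708204 < -0.1 is false → out
[4] lift (5,23): star map gives -0.429563; window check -0.5 ≤ -0.429563 < -0.1 is true → IN Λ

4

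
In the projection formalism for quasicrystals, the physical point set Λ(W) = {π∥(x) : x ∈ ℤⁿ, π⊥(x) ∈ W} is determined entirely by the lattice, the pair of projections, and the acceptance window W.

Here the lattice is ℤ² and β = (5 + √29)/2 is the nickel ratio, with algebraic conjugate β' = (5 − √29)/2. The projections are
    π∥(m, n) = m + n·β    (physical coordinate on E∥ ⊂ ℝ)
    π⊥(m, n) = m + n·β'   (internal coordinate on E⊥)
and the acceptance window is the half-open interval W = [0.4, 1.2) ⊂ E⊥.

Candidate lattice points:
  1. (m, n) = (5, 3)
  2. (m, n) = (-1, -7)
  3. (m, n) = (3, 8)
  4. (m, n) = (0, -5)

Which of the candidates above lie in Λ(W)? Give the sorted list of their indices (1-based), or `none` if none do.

4

β' = (5−√29)/2 ≈ -0.19258.
candidate 1: (m,n)=(5,3) → π∥ = 5+3·β ≈ 20.57775, π⊥ = 5+3·β' ≈ 4.42225 ∉ [0.4, 1.2) ⇒ out
candidate 2: (m,n)=(-1,-7) → π∥ = -1-7·β ≈ -37.34808, π⊥ = -1-7·β' ≈ 0.34808 ∉ [0.4, 1.2) ⇒ out
candidate 3: (m,n)=(3,8) → π∥ = 3+8·β ≈ 44.54066, π⊥ = 3+8·β' ≈ 1.45934 ∉ [0.4, 1.2) ⇒ out
candidate 4: (m,n)=(0,-5) → π∥ = 0-5·β ≈ -25.96291, π⊥ = 0-5·β' ≈ 0.96291 ∈ [0.4, 1.2) ⇒ IN Λ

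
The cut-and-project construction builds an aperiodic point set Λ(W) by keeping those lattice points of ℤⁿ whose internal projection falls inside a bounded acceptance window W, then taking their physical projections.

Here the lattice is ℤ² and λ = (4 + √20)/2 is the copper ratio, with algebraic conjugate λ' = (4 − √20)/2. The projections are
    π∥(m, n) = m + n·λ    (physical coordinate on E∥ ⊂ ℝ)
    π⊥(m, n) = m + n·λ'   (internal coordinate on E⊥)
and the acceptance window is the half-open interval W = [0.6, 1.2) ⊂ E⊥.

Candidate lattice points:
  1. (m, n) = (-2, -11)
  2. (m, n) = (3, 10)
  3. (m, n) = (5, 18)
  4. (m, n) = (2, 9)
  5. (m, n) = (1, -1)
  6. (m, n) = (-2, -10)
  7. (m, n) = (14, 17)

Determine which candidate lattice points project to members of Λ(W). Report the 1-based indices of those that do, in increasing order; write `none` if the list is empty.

Numerically λ ≈ 4.236068 and λ' = −1/λ ≈ -0.236068.
[1] lift (-2,-11): star map gives 0.596748; window check 0.6 ≤ 0.596748 < 1.2 is false → out
[2] lift (3,10): star map gives 0.639320; window check 0.6 ≤ 0.639320 < 1.2 is true → IN Λ
[3] lift (5,18): star map gives 0.750776; window check 0.6 ≤ 0.750776 < 1.2 is true → IN Λ
[4] lift (2,9): star map gives -0.124612; window check 0.6 ≤ -0.124612 < 1.2 is false → out
[5] lift (1,-1): star map gives 1.236068; window check 0.6 ≤ 1.236068 < 1.2 is false → out
[6] lift (-2,-10): star map gives 0.360680; window check 0.6 ≤ 0.360680 < 1.2 is false → out
[7] lift (14,17): star map gives 9.986844; window check 0.6 ≤ 9.986844 < 1.2 is false → out

2, 3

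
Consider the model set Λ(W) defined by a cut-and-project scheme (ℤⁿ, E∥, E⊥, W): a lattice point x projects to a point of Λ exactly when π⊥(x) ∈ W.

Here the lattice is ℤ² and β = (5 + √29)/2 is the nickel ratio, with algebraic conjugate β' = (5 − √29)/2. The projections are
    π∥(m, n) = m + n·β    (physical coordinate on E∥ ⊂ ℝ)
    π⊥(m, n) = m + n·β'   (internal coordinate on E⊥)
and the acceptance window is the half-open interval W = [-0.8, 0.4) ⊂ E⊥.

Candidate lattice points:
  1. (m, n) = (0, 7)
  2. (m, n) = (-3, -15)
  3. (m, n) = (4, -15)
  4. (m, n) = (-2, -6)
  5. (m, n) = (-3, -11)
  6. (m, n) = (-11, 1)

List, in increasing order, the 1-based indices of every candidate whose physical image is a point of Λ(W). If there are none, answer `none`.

2

Compute β' = (5−√29)/2 = -0.1926, so π⊥(m,n) = m -0.1926·n.
candidate 1: (m,n)=(0,7) → π∥ = 0+7·β ≈ 36.3481, π⊥ = 0+7·β' ≈ -1.3481 ∉ [-0.8, 0.4) ⇒ out
candidate 2: (m,n)=(-3,-15) → π∥ = -3-15·β ≈ -80.8887, π⊥ = -3-15·β' ≈ -0.1113 ∈ [-0.8, 0.4) ⇒ IN Λ
candidate 3: (m,n)=(4,-15) → π∥ = 4-15·β ≈ -73.8887, π⊥ = 4-15·β' ≈ 6.8887 ∉ [-0.8, 0.4) ⇒ out
candidate 4: (m,n)=(-2,-6) → π∥ = -2-6·β ≈ -33.1555, π⊥ = -2-6·β' ≈ -0.8445 ∉ [-0.8, 0.4) ⇒ out
candidate 5: (m,n)=(-3,-11) → π∥ = -3-11·β ≈ -60.1184, π⊥ = -3-11·β' ≈ -0.8816 ∉ [-0.8, 0.4) ⇒ out
candidate 6: (m,n)=(-11,1) → π∥ = -11+1·β ≈ -5.8074, π⊥ = -11+1·β' ≈ -11.1926 ∉ [-0.8, 0.4) ⇒ out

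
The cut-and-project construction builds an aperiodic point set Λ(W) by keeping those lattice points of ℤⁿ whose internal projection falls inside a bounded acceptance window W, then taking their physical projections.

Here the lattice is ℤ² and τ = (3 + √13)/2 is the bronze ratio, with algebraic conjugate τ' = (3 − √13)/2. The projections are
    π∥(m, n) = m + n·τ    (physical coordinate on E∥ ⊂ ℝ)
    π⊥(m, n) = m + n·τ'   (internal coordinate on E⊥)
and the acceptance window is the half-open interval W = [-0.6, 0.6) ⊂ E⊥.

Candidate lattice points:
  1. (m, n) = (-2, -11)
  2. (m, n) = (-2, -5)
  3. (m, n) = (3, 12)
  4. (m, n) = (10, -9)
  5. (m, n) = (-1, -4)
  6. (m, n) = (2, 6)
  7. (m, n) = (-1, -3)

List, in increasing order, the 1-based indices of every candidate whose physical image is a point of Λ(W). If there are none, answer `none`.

Numerically τ ≈ 3.30278 and τ' = −1/τ ≈ -0.30278.
candidate 1: (m,n)=(-2,-11) → π∥ = -2-11·τ ≈ -38.33053, π⊥ = -2-11·τ' ≈ 1.33053 ∉ [-0.6, 0.6) ⇒ out
candidate 2: (m,n)=(-2,-5) → π∥ = -2-5·τ ≈ -18.51388, π⊥ = -2-5·τ' ≈ -0.48612 ∈ [-0.6, 0.6) ⇒ IN Λ
candidate 3: (m,n)=(3,12) → π∥ = 3+12·τ ≈ 42.63331, π⊥ = 3+12·τ' ≈ -0.63331 ∉ [-0.6, 0.6) ⇒ out
candidate 4: (m,n)=(10,-9) → π∥ = 10-9·τ ≈ -19.72498, π⊥ = 10-9·τ' ≈ 12.72498 ∉ [-0.6, 0.6) ⇒ out
candidate 5: (m,n)=(-1,-4) → π∥ = -1-4·τ ≈ -14.21110, π⊥ = -1-4·τ' ≈ 0.21110 ∈ [-0.6, 0.6) ⇒ IN Λ
candidate 6: (m,n)=(2,6) → π∥ = 2+6·τ ≈ 21.81665, π⊥ = 2+6·τ' ≈ 0.18335 ∈ [-0.6, 0.6) ⇒ IN Λ
candidate 7: (m,n)=(-1,-3) → π∥ = -1-3·τ ≈ -10.90833, π⊥ = -1-3·τ' ≈ -0.09167 ∈ [-0.6, 0.6) ⇒ IN Λ

2, 5, 6, 7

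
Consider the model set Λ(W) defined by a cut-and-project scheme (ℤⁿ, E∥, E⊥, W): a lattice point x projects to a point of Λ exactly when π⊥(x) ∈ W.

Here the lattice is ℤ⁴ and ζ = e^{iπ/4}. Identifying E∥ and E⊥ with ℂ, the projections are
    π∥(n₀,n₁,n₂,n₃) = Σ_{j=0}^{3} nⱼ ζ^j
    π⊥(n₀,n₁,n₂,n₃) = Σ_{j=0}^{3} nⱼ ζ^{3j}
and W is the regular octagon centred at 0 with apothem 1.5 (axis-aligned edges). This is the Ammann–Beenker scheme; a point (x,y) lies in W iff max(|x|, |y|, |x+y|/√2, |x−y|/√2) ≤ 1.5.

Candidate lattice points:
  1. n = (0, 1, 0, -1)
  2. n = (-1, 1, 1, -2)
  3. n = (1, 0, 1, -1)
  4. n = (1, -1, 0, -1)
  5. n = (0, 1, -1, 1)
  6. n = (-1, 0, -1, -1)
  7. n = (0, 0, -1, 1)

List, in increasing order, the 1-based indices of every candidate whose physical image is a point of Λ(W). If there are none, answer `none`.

1

π⊥(n) = n₀ + n₁ζ³ + n₂ζ⁶ + n₃ζ⁹ where ζ = e^{iπ/4}.
#1 (0, 1, 0, -1): internal (-1.414214, 0.000000); octagon support 1.414214 vs apothem 1.5 → ∈ W
#2 (-1, 1, 1, -2): internal (-3.121320, -1.707107); octagon support 3.414214 vs apothem 1.5 → ∉ W
#3 (1, 0, 1, -1): internal (0.292893, -1.707107); octagon support 1.707107 vs apothem 1.5 → ∉ W
#4 (1, -1, 0, -1): internal (1.000000, -1.414214); octagon support 1.707107 vs apothem 1.5 → ∉ W
#5 (0, 1, -1, 1): internal (0.000000, 2.414214); octagon support 2.414214 vs apothem 1.5 → ∉ W
#6 (-1, 0, -1, -1): internal (-1.707107, 0.292893); octagon support 1.707107 vs apothem 1.5 → ∉ W
#7 (0, 0, -1, 1): internal (0.707107, 1.707107); octagon support 1.707107 vs apothem 1.5 → ∉ W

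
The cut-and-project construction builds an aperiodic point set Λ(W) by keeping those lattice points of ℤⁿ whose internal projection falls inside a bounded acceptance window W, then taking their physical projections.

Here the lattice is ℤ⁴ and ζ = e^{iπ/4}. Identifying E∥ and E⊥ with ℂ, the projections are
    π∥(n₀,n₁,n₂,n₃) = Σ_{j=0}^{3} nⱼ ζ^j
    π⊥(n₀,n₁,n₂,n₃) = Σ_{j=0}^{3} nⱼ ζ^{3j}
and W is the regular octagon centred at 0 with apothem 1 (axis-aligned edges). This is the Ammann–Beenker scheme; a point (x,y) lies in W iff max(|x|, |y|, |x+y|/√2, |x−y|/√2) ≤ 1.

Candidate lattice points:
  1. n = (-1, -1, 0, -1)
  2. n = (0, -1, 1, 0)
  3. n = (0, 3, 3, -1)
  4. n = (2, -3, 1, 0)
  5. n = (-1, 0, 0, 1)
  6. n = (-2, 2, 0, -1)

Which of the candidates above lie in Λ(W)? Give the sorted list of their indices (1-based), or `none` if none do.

Internal map: ζ^{3j} for j=0..3 gives (1,0), (−√2/2,√2/2), (0,−1), (√2/2,√2/2).
#1 (-1, -1, 0, -1): internal (-1.000000, -1.414214); octagon support 1.707107 vs apothem 1 → ∉ W
#2 (0, -1, 1, 0): internal (0.707107, -1.707107); octagon support 1.707107 vs apothem 1 → ∉ W
#3 (0, 3, 3, -1): internal (-2.828427, -1.585786); octagon support 3.121320 vs apothem 1 → ∉ W
#4 (2, -3, 1, 0): internal (4.121320, -3.121320); octagon support 5.121320 vs apothem 1 → ∉ W
#5 (-1, 0, 0, 1): internal (-0.292893, 0.707107); octagon support 0.707107 vs apothem 1 → ∈ W
#6 (-2, 2, 0, -1): internal (-4.121320, 0.707107); octagon support 4.121320 vs apothem 1 → ∉ W

5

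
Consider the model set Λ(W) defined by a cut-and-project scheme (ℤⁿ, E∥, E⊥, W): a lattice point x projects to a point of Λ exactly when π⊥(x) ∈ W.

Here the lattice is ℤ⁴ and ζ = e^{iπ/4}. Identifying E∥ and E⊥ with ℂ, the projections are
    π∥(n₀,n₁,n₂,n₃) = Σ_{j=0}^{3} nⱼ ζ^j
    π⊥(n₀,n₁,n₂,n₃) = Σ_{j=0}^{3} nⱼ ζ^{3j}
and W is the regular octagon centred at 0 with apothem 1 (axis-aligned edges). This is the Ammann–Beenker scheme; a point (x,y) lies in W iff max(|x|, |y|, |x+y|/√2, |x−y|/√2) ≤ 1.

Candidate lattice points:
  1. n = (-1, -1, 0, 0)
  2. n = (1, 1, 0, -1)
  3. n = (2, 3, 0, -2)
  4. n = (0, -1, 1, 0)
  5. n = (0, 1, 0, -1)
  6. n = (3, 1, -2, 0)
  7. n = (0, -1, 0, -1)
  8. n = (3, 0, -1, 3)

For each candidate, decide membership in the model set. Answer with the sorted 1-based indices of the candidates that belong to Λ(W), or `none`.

π⊥(n) = n₀ + n₁ζ³ + n₂ζ⁶ + n₃ζ⁹ where ζ = e^{iπ/4}.
#1 (-1, -1, 0, 0): internal (-0.29289, -0.70711); octagon support 0.70711 vs apothem 1 → ∈ W
#2 (1, 1, 0, -1): internal (-0.41421, 0.00000); octagon support 0.41421 vs apothem 1 → ∈ W
#3 (2, 3, 0, -2): internal (-1.53553, 0.70711); octagon support 1.58579 vs apothem 1 → ∉ W
#4 (0, -1, 1, 0): internal (0.70711, -1.70711); octagon support 1.70711 vs apothem 1 → ∉ W
#5 (0, 1, 0, -1): internal (-1.41421, 0.00000); octagon support 1.41421 vs apothem 1 → ∉ W
#6 (3, 1, -2, 0): internal (2.29289, 2.70711); octagon support 3.53553 vs apothem 1 → ∉ W
#7 (0, -1, 0, -1): internal (0.00000, -1.41421); octagon support 1.41421 vs apothem 1 → ∉ W
#8 (3, 0, -1, 3): internal (5.12132, 3.12132); octagon support 5.82843 vs apothem 1 → ∉ W

1, 2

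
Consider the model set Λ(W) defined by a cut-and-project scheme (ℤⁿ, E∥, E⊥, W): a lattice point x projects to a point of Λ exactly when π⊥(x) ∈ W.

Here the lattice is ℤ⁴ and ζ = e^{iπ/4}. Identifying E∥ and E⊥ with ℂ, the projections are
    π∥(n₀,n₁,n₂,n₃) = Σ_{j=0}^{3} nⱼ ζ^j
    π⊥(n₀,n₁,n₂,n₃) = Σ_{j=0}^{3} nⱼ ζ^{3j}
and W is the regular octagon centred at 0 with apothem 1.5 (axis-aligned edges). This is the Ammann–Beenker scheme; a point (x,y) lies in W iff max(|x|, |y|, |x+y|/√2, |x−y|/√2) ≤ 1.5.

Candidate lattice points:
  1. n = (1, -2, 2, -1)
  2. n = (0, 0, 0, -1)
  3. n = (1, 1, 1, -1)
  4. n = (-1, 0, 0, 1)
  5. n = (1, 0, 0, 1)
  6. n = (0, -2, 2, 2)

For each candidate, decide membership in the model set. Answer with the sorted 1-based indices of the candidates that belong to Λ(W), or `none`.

π⊥(n) = n₀ + n₁ζ³ + n₂ζ⁶ + n₃ζ⁹ where ζ = e^{iπ/4}.
candidate 1: n = (1, -2, 2, -1) → π⊥ ≈ (+1.707107, -4.121320); max(|x|,|y|,|x±y|/√2) = 4.121320 > 1.5 ⇒ ∉ W
candidate 2: n = (0, 0, 0, -1) → π⊥ ≈ (-0.707107, -0.707107); max(|x|,|y|,|x±y|/√2) = 1.000000 ≤ 1.5 ⇒ ∈ W
candidate 3: n = (1, 1, 1, -1) → π⊥ ≈ (-0.414214, -1.000000); max(|x|,|y|,|x±y|/√2) = 1.000000 ≤ 1.5 ⇒ ∈ W
candidate 4: n = (-1, 0, 0, 1) → π⊥ ≈ (-0.292893, +0.707107); max(|x|,|y|,|x±y|/√2) = 0.707107 ≤ 1.5 ⇒ ∈ W
candidate 5: n = (1, 0, 0, 1) → π⊥ ≈ (+1.707107, +0.707107); max(|x|,|y|,|x±y|/√2) = 1.707107 > 1.5 ⇒ ∉ W
candidate 6: n = (0, -2, 2, 2) → π⊥ ≈ (+2.828427, -2.000000); max(|x|,|y|,|x±y|/√2) = 3.414214 > 1.5 ⇒ ∉ W

2, 3, 4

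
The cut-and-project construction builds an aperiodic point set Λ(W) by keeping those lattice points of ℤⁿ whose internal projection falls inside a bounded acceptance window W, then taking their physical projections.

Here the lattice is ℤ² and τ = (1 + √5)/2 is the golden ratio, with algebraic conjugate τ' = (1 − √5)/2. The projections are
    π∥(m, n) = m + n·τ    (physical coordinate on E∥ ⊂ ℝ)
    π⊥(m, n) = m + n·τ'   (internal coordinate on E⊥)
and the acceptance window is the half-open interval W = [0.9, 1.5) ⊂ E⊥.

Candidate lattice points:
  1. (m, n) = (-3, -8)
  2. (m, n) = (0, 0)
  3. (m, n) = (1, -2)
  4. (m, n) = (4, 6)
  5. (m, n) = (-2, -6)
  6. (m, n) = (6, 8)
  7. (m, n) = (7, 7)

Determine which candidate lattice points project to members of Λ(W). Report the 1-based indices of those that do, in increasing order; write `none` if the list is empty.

6

Compute τ' = (1−√5)/2 = -0.61803, so π⊥(m,n) = m -0.61803·n.
candidate 1: (m,n)=(-3,-8) → π∥ = -3-8·τ ≈ -15.94427, π⊥ = -3-8·τ' ≈ 1.94427 ∉ [0.9, 1.5) ⇒ out
candidate 2: (m,n)=(0,0) → π∥ = 0+0·τ ≈ 0.00000, π⊥ = 0+0·τ' ≈ 0.00000 ∉ [0.9, 1.5) ⇒ out
candidate 3: (m,n)=(1,-2) → π∥ = 1-2·τ ≈ -2.23607, π⊥ = 1-2·τ' ≈ 2.23607 ∉ [0.9, 1.5) ⇒ out
candidate 4: (m,n)=(4,6) → π∥ = 4+6·τ ≈ 13.70820, π⊥ = 4+6·τ' ≈ 0.29180 ∉ [0.9, 1.5) ⇒ out
candidate 5: (m,n)=(-2,-6) → π∥ = -2-6·τ ≈ -11.70820, π⊥ = -2-6·τ' ≈ 1.70820 ∉ [0.9, 1.5) ⇒ out
candidate 6: (m,n)=(6,8) → π∥ = 6+8·τ ≈ 18.94427, π⊥ = 6+8·τ' ≈ 1.05573 ∈ [0.9, 1.5) ⇒ IN Λ
candidate 7: (m,n)=(7,7) → π∥ = 7+7·τ ≈ 18.32624, π⊥ = 7+7·τ' ≈ 2.67376 ∉ [0.9, 1.5) ⇒ out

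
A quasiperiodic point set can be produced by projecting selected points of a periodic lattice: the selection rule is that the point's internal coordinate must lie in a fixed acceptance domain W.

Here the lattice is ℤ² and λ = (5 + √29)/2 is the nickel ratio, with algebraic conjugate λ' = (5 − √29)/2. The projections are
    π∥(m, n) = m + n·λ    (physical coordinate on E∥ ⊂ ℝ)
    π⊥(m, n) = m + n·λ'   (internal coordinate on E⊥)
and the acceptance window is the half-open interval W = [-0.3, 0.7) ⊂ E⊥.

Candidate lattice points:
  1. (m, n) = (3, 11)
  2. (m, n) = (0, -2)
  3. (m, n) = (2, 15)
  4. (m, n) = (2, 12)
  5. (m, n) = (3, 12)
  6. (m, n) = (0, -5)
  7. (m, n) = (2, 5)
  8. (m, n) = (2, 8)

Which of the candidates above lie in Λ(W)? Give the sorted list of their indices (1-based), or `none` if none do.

2, 5, 8

Compute λ' = (5−√29)/2 = -0.19258, so π⊥(m,n) = m -0.19258·n.
[1] lift (3,11): star map gives 0.88159; window check -0.3 ≤ 0.88159 < 0.7 is false → out
[2] lift (0,-2): star map gives 0.38516; window check -0.3 ≤ 0.38516 < 0.7 is true → IN Λ
[3] lift (2,15): star map gives -0.88874; window check -0.3 ≤ -0.88874 < 0.7 is false → out
[4] lift (2,12): star map gives -0.31099; window check -0.3 ≤ -0.31099 < 0.7 is false → out
[5] lift (3,12): star map gives 0.68901; window check -0.3 ≤ 0.68901 < 0.7 is true → IN Λ
[6] lift (0,-5): star map gives 0.96291; window check -0.3 ≤ 0.96291 < 0.7 is false → out
[7] lift (2,5): star map gives 1.03709; window check -0.3 ≤ 1.03709 < 0.7 is false → out
[8] lift (2,8): star map gives 0.45934; window check -0.3 ≤ 0.45934 < 0.7 is true → IN Λ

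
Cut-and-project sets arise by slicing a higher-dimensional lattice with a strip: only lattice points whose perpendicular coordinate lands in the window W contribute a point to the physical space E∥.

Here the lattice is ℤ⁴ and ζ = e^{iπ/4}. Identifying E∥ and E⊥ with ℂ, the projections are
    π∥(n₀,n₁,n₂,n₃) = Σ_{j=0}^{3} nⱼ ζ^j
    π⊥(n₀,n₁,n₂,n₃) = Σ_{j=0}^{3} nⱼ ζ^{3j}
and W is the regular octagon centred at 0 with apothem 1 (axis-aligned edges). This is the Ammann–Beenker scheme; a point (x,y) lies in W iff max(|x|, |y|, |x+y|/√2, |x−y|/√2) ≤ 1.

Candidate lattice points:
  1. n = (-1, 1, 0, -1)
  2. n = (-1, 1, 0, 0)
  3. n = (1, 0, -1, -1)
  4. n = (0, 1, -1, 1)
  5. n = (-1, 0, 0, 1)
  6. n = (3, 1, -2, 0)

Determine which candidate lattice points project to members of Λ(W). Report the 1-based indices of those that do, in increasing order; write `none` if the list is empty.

3, 5

π⊥(n) = n₀ + n₁ζ³ + n₂ζ⁶ + n₃ζ⁹ where ζ = e^{iπ/4}.
#1 (-1, 1, 0, -1): internal (-2.414214, 0.000000); octagon support 2.414214 vs apothem 1 → ∉ W
#2 (-1, 1, 0, 0): internal (-1.707107, 0.707107); octagon support 1.707107 vs apothem 1 → ∉ W
#3 (1, 0, -1, -1): internal (0.292893, 0.292893); octagon support 0.414214 vs apothem 1 → ∈ W
#4 (0, 1, -1, 1): internal (0.000000, 2.414214); octagon support 2.414214 vs apothem 1 → ∉ W
#5 (-1, 0, 0, 1): internal (-0.292893, 0.707107); octagon support 0.707107 vs apothem 1 → ∈ W
#6 (3, 1, -2, 0): internal (2.292893, 2.707107); octagon support 3.535534 vs apothem 1 → ∉ W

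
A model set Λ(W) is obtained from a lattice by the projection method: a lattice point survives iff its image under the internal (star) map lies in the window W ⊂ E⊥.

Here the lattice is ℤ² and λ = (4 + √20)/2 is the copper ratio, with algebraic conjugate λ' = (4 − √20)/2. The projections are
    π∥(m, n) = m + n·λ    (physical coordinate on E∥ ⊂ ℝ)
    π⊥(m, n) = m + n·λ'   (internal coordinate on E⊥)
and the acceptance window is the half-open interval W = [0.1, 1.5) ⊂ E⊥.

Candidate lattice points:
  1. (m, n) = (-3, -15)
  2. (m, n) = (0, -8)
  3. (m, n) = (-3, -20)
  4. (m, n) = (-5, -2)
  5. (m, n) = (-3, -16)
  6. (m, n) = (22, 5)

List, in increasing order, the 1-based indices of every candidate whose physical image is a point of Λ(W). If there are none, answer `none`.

1, 5

Compute λ' = (4−√20)/2 = -0.236068, so π⊥(m,n) = m -0.236068·n.
[1] lift (-3,-15): star map gives 0.541020; window check 0.1 ≤ 0.541020 < 1.5 is true → IN Λ
[2] lift (0,-8): star map gives 1.888544; window check 0.1 ≤ 1.888544 < 1.5 is false → out
[3] lift (-3,-20): star map gives 1.721360; window check 0.1 ≤ 1.721360 < 1.5 is false → out
[4] lift (-5,-2): star map gives -4.527864; window check 0.1 ≤ -4.527864 < 1.5 is false → out
[5] lift (-3,-16): star map gives 0.777088; window check 0.1 ≤ 0.777088 < 1.5 is true → IN Λ
[6] lift (22,5): star map gives 20.819660; window check 0.1 ≤ 20.819660 < 1.5 is false → out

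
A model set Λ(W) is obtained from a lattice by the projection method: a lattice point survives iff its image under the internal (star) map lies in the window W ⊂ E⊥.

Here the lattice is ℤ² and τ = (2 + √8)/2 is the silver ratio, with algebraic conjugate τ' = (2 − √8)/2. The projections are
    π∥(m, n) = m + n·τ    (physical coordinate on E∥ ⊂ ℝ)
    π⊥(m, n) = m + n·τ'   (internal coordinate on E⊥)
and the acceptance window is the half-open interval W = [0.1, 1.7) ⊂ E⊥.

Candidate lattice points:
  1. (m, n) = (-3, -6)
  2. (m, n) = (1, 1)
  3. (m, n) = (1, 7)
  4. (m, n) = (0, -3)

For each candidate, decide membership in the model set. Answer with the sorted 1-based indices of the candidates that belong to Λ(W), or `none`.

Compute τ' = (2−√8)/2 = -0.414214, so π⊥(m,n) = m -0.414214·n.
#1 (-3,-6): internal coord -3 + (-6)·τ' = -0.514719; -0.514719 ∉ [0.1, 1.7) → out
#2 (1,1): internal coord 1 + (1)·τ' = +0.585786; +0.585786 ∈ [0.1, 1.7) → IN Λ
#3 (1,7): internal coord 1 + (7)·τ' = -1.899495; -1.899495 ∉ [0.1, 1.7) → out
#4 (0,-3): internal coord 0 + (-3)·τ' = +1.242641; +1.242641 ∈ [0.1, 1.7) → IN Λ

2, 4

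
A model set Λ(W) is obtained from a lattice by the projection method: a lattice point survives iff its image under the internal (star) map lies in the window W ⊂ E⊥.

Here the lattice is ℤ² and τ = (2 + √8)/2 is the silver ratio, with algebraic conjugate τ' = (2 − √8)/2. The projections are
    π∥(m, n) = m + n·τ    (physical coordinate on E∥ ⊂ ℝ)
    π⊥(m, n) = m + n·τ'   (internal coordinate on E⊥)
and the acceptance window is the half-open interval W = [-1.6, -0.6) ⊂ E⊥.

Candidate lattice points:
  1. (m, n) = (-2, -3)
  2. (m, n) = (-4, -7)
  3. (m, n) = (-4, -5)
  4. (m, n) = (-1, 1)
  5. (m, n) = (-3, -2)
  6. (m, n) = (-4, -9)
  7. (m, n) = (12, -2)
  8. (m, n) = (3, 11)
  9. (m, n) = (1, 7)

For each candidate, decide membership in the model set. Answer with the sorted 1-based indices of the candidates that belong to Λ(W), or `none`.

1, 2, 4, 8

τ' = (2−√8)/2 ≈ -0.4142.
[1] lift (-2,-3): star map gives -0.7574; window check -1.6 ≤ -0.7574 < -0.6 is true → IN Λ
[2] lift (-4,-7): star map gives -1.1005; window check -1.6 ≤ -1.1005 < -0.6 is true → IN Λ
[3] lift (-4,-5): star map gives -1.9289; window check -1.6 ≤ -1.9289 < -0.6 is false → out
[4] lift (-1,1): star map gives -1.4142; window check -1.6 ≤ -1.4142 < -0.6 is true → IN Λ
[5] lift (-3,-2): star map gives -2.1716; window check -1.6 ≤ -2.1716 < -0.6 is false → out
[6] lift (-4,-9): star map gives -0.2721; window check -1.6 ≤ -0.2721 < -0.6 is false → out
[7] lift (12,-2): star map gives 12.8284; window check -1.6 ≤ 12.8284 < -0.6 is false → out
[8] lift (3,11): star map gives -1.5563; window check -1.6 ≤ -1.5563 < -0.6 is true → IN Λ
[9] lift (1,7): star map gives -1.8995; window check -1.6 ≤ -1.8995 < -0.6 is false → out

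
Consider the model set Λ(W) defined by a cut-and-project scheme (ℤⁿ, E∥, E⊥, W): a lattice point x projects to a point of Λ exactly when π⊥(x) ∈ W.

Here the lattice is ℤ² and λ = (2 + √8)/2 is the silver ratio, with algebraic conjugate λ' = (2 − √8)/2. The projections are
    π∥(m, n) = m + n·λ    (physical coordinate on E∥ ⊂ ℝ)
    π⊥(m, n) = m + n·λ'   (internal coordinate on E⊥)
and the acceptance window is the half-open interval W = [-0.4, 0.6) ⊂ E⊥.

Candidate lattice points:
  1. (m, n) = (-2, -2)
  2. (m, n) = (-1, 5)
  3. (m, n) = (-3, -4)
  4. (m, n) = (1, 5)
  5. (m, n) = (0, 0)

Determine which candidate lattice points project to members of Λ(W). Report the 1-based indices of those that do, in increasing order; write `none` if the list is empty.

5

Numerically λ ≈ 2.41421 and λ' = −1/λ ≈ -0.41421.
candidate 1: (m,n)=(-2,-2) → π∥ = -2-2·λ ≈ -6.82843, π⊥ = -2-2·λ' ≈ -1.17157 ∉ [-0.4, 0.6) ⇒ out
candidate 2: (m,n)=(-1,5) → π∥ = -1+5·λ ≈ 11.07107, π⊥ = -1+5·λ' ≈ -3.07107 ∉ [-0.4, 0.6) ⇒ out
candidate 3: (m,n)=(-3,-4) → π∥ = -3-4·λ ≈ -12.65685, π⊥ = -3-4·λ' ≈ -1.34315 ∉ [-0.4, 0.6) ⇒ out
candidate 4: (m,n)=(1,5) → π∥ = 1+5·λ ≈ 13.07107, π⊥ = 1+5·λ' ≈ -1.07107 ∉ [-0.4, 0.6) ⇒ out
candidate 5: (m,n)=(0,0) → π∥ = 0+0·λ ≈ 0.00000, π⊥ = 0+0·λ' ≈ 0.00000 ∈ [-0.4, 0.6) ⇒ IN Λ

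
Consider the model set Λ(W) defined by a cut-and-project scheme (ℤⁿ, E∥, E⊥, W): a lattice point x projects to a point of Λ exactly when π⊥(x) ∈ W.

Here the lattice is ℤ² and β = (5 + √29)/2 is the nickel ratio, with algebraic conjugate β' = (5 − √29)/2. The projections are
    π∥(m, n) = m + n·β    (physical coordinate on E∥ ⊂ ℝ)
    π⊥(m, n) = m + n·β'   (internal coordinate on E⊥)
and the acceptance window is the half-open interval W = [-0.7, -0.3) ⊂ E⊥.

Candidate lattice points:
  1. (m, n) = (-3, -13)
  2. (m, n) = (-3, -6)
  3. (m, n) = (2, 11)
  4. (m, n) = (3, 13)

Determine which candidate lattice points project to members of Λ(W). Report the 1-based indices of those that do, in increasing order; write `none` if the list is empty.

Numerically β ≈ 5.1926 and β' = −1/β ≈ -0.1926.
#1 (-3,-13): internal coord -3 + (-13)·β' = -0.4964; -0.4964 ∈ [-0.7, -0.3) → IN Λ
#2 (-3,-6): internal coord -3 + (-6)·β' = -1.8445; -1.8445 ∉ [-0.7, -0.3) → out
#3 (2,11): internal coord 2 + (11)·β' = -0.1184; -0.1184 ∉ [-0.7, -0.3) → out
#4 (3,13): internal coord 3 + (13)·β' = +0.4964; +0.4964 ∉ [-0.7, -0.3) → out

1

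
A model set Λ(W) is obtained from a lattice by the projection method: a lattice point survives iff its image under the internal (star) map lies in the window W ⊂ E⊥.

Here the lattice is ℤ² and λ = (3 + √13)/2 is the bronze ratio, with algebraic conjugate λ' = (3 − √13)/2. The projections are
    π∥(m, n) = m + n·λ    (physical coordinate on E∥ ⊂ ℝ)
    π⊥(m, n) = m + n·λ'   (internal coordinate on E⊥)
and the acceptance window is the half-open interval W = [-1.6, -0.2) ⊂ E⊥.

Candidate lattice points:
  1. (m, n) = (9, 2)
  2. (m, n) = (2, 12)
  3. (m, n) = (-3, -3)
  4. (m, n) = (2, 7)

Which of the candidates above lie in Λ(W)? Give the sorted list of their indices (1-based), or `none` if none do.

none

λ' = (3−√13)/2 ≈ -0.302776.
candidate 1: (m,n)=(9,2) → π∥ = 9+2·λ ≈ 15.605551, π⊥ = 9+2·λ' ≈ 8.394449 ∉ [-1.6, -0.2) ⇒ out
candidate 2: (m,n)=(2,12) → π∥ = 2+12·λ ≈ 41.633308, π⊥ = 2+12·λ' ≈ -1.633308 ∉ [-1.6, -0.2) ⇒ out
candidate 3: (m,n)=(-3,-3) → π∥ = -3-3·λ ≈ -12.908327, π⊥ = -3-3·λ' ≈ -2.091673 ∉ [-1.6, -0.2) ⇒ out
candidate 4: (m,n)=(2,7) → π∥ = 2+7·λ ≈ 25.119429, π⊥ = 2+7·λ' ≈ -0.119429 ∉ [-1.6, -0.2) ⇒ out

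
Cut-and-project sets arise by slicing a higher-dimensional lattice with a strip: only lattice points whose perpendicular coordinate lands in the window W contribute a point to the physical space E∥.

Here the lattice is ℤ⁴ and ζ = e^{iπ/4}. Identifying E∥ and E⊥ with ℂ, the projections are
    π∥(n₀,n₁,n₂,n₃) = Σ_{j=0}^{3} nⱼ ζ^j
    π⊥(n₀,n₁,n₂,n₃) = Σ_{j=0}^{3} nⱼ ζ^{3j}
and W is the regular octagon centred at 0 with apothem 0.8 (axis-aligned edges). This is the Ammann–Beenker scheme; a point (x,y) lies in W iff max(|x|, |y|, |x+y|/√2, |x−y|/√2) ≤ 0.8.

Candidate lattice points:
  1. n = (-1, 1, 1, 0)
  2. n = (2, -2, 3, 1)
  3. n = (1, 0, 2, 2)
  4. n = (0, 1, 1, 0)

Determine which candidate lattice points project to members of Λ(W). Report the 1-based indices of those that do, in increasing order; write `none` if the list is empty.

4

Internal map: ζ^{3j} for j=0..3 gives (1,0), (−√2/2,√2/2), (0,−1), (√2/2,√2/2).
candidate 1: n = (-1, 1, 1, 0) → π⊥ ≈ (-1.70711, -0.29289); max(|x|,|y|,|x±y|/√2) = 1.70711 > 0.8 ⇒ ∉ W
candidate 2: n = (2, -2, 3, 1) → π⊥ ≈ (+4.12132, -3.70711); max(|x|,|y|,|x±y|/√2) = 5.53553 > 0.8 ⇒ ∉ W
candidate 3: n = (1, 0, 2, 2) → π⊥ ≈ (+2.41421, -0.58579); max(|x|,|y|,|x±y|/√2) = 2.41421 > 0.8 ⇒ ∉ W
candidate 4: n = (0, 1, 1, 0) → π⊥ ≈ (-0.70711, -0.29289); max(|x|,|y|,|x±y|/√2) = 0.70711 ≤ 0.8 ⇒ ∈ W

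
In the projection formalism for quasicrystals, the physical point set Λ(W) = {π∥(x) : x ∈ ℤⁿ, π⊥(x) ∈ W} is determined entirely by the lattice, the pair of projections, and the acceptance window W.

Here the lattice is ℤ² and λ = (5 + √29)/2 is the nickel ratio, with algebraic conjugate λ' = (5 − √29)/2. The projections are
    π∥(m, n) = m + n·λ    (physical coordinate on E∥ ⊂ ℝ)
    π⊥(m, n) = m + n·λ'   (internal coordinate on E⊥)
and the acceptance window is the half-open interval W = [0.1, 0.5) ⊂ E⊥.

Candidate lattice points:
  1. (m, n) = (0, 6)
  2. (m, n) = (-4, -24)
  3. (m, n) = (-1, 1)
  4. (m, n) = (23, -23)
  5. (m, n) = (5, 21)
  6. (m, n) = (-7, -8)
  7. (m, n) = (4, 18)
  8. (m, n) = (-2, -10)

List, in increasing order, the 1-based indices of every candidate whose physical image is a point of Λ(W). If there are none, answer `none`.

none

Compute λ' = (5−√29)/2 = -0.1926, so π⊥(m,n) = m -0.1926·n.
#1 (0,6): internal coord 0 + (6)·λ' = -1.1555; -1.1555 ∉ [0.1, 0.5) → out
#2 (-4,-24): internal coord -4 + (-24)·λ' = +0.6220; +0.6220 ∉ [0.1, 0.5) → out
#3 (-1,1): internal coord -1 + (1)·λ' = -1.1926; -1.1926 ∉ [0.1, 0.5) → out
#4 (23,-23): internal coord 23 + (-23)·λ' = +27.4294; +27.4294 ∉ [0.1, 0.5) → out
#5 (5,21): internal coord 5 + (21)·λ' = +0.9558; +0.9558 ∉ [0.1, 0.5) → out
#6 (-7,-8): internal coord -7 + (-8)·λ' = -5.4593; -5.4593 ∉ [0.1, 0.5) → out
#7 (4,18): internal coord 4 + (18)·λ' = +0.5335; +0.5335 ∉ [0.1, 0.5) → out
#8 (-2,-10): internal coord -2 + (-10)·λ' = -0.0742; -0.0742 ∉ [0.1, 0.5) → out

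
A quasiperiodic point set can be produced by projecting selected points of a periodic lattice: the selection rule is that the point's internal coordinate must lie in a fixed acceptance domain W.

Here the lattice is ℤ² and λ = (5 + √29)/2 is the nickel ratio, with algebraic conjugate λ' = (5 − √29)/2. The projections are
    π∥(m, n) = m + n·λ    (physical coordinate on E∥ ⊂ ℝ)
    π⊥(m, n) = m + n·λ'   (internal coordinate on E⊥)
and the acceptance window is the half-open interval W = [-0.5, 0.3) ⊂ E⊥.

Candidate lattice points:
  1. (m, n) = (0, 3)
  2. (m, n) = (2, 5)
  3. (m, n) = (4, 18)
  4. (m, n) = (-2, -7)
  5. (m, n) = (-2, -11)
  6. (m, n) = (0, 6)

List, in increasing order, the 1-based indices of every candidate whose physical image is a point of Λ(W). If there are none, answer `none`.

5

Numerically λ ≈ 5.19258 and λ' = −1/λ ≈ -0.19258.
[1] lift (0,3): star map gives -0.57775; window check -0.5 ≤ -0.57775 < 0.3 is false → out
[2] lift (2,5): star map gives 1.03709; window check -0.5 ≤ 1.03709 < 0.3 is false → out
[3] lift (4,18): star map gives 0.53352; window check -0.5 ≤ 0.53352 < 0.3 is false → out
[4] lift (-2,-7): star map gives -0.65192; window check -0.5 ≤ -0.65192 < 0.3 is false → out
[5] lift (-2,-11): star map gives 0.11841; window check -0.5 ≤ 0.11841 < 0.3 is true → IN Λ
[6] lift (0,6): star map gives -1.15549; window check -0.5 ≤ -1.15549 < 0.3 is false → out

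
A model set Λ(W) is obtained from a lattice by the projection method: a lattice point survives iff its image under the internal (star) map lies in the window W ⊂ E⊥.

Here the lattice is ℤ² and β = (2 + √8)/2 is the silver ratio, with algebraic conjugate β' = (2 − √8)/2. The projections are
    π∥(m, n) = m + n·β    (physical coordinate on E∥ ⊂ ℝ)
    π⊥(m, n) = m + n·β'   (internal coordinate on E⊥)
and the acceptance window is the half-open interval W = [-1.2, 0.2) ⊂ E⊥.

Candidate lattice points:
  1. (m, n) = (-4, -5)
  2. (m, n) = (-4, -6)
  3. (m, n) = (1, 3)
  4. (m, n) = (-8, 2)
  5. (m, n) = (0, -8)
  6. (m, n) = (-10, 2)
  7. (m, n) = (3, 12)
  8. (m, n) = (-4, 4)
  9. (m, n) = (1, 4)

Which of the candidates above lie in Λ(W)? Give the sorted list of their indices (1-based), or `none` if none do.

3, 9

Compute β' = (2−√8)/2 = -0.414214, so π⊥(m,n) = m -0.414214·n.
[1] lift (-4,-5): star map gives -1.928932; window check -1.2 ≤ -1.928932 < 0.2 is false → out
[2] lift (-4,-6): star map gives -1.514719; window check -1.2 ≤ -1.514719 < 0.2 is false → out
[3] lift (1,3): star map gives -0.242641; window check -1.2 ≤ -0.242641 < 0.2 is true → IN Λ
[4] lift (-8,2): star map gives -8.828427; window check -1.2 ≤ -8.828427 < 0.2 is false → out
[5] lift (0,-8): star map gives 3.313708; window check -1.2 ≤ 3.313708 < 0.2 is false → out
[6] lift (-10,2): star map gives -10.828427; window check -1.2 ≤ -10.828427 < 0.2 is false → out
[7] lift (3,12): star map gives -1.970563; window check -1.2 ≤ -1.970563 < 0.2 is false → out
[8] lift (-4,4): star map gives -5.656854; window check -1.2 ≤ -5.656854 < 0.2 is false → out
[9] lift (1,4): star map gives -0.656854; window check -1.2 ≤ -0.656854 < 0.2 is true → IN Λ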